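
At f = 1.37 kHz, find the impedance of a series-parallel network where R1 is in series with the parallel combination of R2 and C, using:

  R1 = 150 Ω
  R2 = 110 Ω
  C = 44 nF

Step 1 — Angular frequency: ω = 2π·f = 2π·1370 = 8608 rad/s.
Step 2 — Component impedances:
  R1: Z = R = 150 Ω
  R2: Z = R = 110 Ω
  C: Z = 1/(jωC) = -j/(ω·C) = 0 - j2640 Ω
Step 3 — Parallel branch: R2 || C = 1/(1/R2 + 1/C) = 109.8 - j4.575 Ω.
Step 4 — Series with R1: Z_total = R1 + (R2 || C) = 259.8 - j4.575 Ω = 259.8∠-1.0° Ω.

Z = 259.8 - j4.575 Ω = 259.8∠-1.0° Ω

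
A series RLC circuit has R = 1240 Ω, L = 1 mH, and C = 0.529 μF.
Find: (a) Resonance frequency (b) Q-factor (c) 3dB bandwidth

Step 1 — Resonance condition Im(Z)=0 gives ω₀ = 1/√(LC).
Step 2 — ω₀ = 1/√(0.001·5.29e-07) = 4.348e+04 rad/s.
Step 3 — f₀ = ω₀/(2π) = 6920 Hz.
Step 4 — Series Q: Q = ω₀L/R = 4.348e+04·0.001/1240 = 0.03506.
Step 5 — 3dB bandwidth: Δω = ω₀/Q = 1.24e+06 rad/s; BW = Δω/(2π) = 1.974e+05 Hz.

(a) f₀ = 6920 Hz  (b) Q = 0.03506  (c) BW = 1.974e+05 Hz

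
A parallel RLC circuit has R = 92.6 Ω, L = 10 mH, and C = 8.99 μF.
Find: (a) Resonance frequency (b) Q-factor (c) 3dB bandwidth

Step 1 — Resonance: ω₀ = 1/√(LC) = 1/√(0.01·8.99e-06) = 3335 rad/s.
Step 2 — f₀ = ω₀/(2π) = 530.8 Hz.
Step 3 — Parallel Q: Q = R/(ω₀L) = 92.6/(3335·0.01) = 2.776.
Step 4 — Bandwidth: Δω = ω₀/Q = 1201 rad/s; BW = Δω/(2π) = 191.2 Hz.

(a) f₀ = 530.8 Hz  (b) Q = 2.776  (c) BW = 191.2 Hz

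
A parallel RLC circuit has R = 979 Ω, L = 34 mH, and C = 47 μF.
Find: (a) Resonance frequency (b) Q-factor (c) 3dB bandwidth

Step 1 — Resonance: ω₀ = 1/√(LC) = 1/√(0.034·4.7e-05) = 791.1 rad/s.
Step 2 — f₀ = ω₀/(2π) = 125.9 Hz.
Step 3 — Parallel Q: Q = R/(ω₀L) = 979/(791.1·0.034) = 36.4.
Step 4 — Bandwidth: Δω = ω₀/Q = 21.73 rad/s; BW = Δω/(2π) = 3.459 Hz.

(a) f₀ = 125.9 Hz  (b) Q = 36.4  (c) BW = 3.459 Hz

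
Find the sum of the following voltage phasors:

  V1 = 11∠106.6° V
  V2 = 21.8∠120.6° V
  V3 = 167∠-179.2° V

Step 1 — Convert each phasor to rectangular form:
  V1 = 11·(cos(106.6°) + j·sin(106.6°)) = -3.143 + j10.54 V
  V2 = 21.8·(cos(120.6°) + j·sin(120.6°)) = -11.1 + j18.76 V
  V3 = 167·(cos(-179.2°) + j·sin(-179.2°)) = -167 - j2.332 V
Step 2 — Sum components: V_total = -181.2 + j26.97 V.
Step 3 — Convert to polar: |V_total| = 183.2 V, ∠V_total = 171.5°.

V_total = 183.2∠171.5° V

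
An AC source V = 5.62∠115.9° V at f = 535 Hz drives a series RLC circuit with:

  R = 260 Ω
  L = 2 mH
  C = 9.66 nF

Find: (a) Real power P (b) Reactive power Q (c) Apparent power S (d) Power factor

Step 1 — Angular frequency: ω = 2π·f = 2π·535 = 3362 rad/s.
Step 2 — Component impedances:
  R: Z = R = 260 Ω
  L: Z = jωL = j·3362·0.002 = 0 + j6.723 Ω
  C: Z = 1/(jωC) = -j/(ω·C) = 0 - j3.08e+04 Ω
Step 3 — Series combination: Z_total = R + L + C = 260 - j3.079e+04 Ω = 3.079e+04∠-89.5° Ω.
Step 4 — Source phasor: V = 5.62∠115.9° V = -2.455 + j5.056 V.
Step 5 — Current: I = V / Z = -0.0001649 - j7.834e-05 A = 0.0001825∠-154.6° A.
Step 6 — Complex power: S = V·I* = 8.662e-06 - j0.001026 VA.
Step 7 — Real power: P = Re(S) = 8.662e-06 W.
Step 8 — Reactive power: Q = Im(S) = -0.001026 VAR.
Step 9 — Apparent power: |S| = 0.001026 VA.
Step 10 — Power factor: PF = P/|S| = 0.008444 (leading).

(a) P = 8.662e-06 W  (b) Q = -0.001026 VAR  (c) S = 0.001026 VA  (d) PF = 0.008444 (leading)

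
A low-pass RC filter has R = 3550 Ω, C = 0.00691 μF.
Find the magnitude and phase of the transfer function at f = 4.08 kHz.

Step 1 — Angular frequency: ω = 2π·4080 = 2.564e+04 rad/s.
Step 2 — Transfer function: H(jω) = 1/(1 + jωRC).
Step 3 — Denominator: 1 + jωRC = 1 + j·2.564e+04·3550·6.91e-09 = 1 + j0.6288.
Step 4 — H = 0.7166 - j0.4506.
Step 5 — Magnitude: |H| = 0.8465 (-1.4 dB); phase: φ = -32.2°.

|H| = 0.8465 (-1.4 dB), φ = -32.2°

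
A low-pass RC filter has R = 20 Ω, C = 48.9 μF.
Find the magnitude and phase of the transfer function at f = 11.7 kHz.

Step 1 — Angular frequency: ω = 2π·1.17e+04 = 7.351e+04 rad/s.
Step 2 — Transfer function: H(jω) = 1/(1 + jωRC).
Step 3 — Denominator: 1 + jωRC = 1 + j·7.351e+04·20·4.89e-05 = 1 + j71.9.
Step 4 — H = 0.0001934 - j0.01391.
Step 5 — Magnitude: |H| = 0.01391 (-37.1 dB); phase: φ = -89.2°.

|H| = 0.01391 (-37.1 dB), φ = -89.2°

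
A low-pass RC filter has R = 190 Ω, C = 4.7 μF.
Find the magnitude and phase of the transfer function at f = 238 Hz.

Step 1 — Angular frequency: ω = 2π·238 = 1495 rad/s.
Step 2 — Transfer function: H(jω) = 1/(1 + jωRC).
Step 3 — Denominator: 1 + jωRC = 1 + j·1495·190·4.7e-06 = 1 + j1.335.
Step 4 — H = 0.3593 - j0.4798.
Step 5 — Magnitude: |H| = 0.5994 (-4.4 dB); phase: φ = -53.2°.

|H| = 0.5994 (-4.4 dB), φ = -53.2°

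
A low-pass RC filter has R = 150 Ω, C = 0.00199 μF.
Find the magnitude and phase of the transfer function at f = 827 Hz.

Step 1 — Angular frequency: ω = 2π·827 = 5196 rad/s.
Step 2 — Transfer function: H(jω) = 1/(1 + jωRC).
Step 3 — Denominator: 1 + jωRC = 1 + j·5196·150·1.99e-09 = 1 + j0.001551.
Step 4 — H = 1 - j0.001551.
Step 5 — Magnitude: |H| = 1 (-0.0 dB); phase: φ = -0.1°.

|H| = 1 (-0.0 dB), φ = -0.1°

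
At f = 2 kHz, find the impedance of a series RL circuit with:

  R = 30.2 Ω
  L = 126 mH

Step 1 — Angular frequency: ω = 2π·f = 2π·2000 = 1.257e+04 rad/s.
Step 2 — Component impedances:
  R: Z = R = 30.2 Ω
  L: Z = jωL = j·1.257e+04·0.126 = 0 + j1583 Ω
Step 3 — Series combination: Z_total = R + L = 30.2 + j1583 Ω = 1584∠88.9° Ω.

Z = 30.2 + j1583 Ω = 1584∠88.9° Ω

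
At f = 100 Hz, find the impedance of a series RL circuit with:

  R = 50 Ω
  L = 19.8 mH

Step 1 — Angular frequency: ω = 2π·f = 2π·100 = 628.3 rad/s.
Step 2 — Component impedances:
  R: Z = R = 50 Ω
  L: Z = jωL = j·628.3·0.0198 = 0 + j12.44 Ω
Step 3 — Series combination: Z_total = R + L = 50 + j12.44 Ω = 51.52∠14.0° Ω.

Z = 50 + j12.44 Ω = 51.52∠14.0° Ω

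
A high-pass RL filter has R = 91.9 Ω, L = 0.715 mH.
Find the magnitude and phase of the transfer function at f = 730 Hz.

Step 1 — Angular frequency: ω = 2π·730 = 4587 rad/s.
Step 2 — Transfer function: H(jω) = jωL/(R + jωL).
Step 3 — Numerator jωL = j·3.28; denominator R + jωL = 91.9 + j3.28.
Step 4 — H = 0.001272 + j0.03564.
Step 5 — Magnitude: |H| = 0.03566 (-29.0 dB); phase: φ = 88.0°.

|H| = 0.03566 (-29.0 dB), φ = 88.0°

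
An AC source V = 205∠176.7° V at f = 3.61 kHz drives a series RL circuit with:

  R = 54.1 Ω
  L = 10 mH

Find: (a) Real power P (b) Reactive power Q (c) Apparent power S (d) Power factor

Step 1 — Angular frequency: ω = 2π·f = 2π·3610 = 2.268e+04 rad/s.
Step 2 — Component impedances:
  R: Z = R = 54.1 Ω
  L: Z = jωL = j·2.268e+04·0.01 = 0 + j226.8 Ω
Step 3 — Series combination: Z_total = R + L = 54.1 + j226.8 Ω = 233.2∠76.6° Ω.
Step 4 — Source phasor: V = 205∠176.7° V = -204.7 + j11.8 V.
Step 5 — Current: I = V / Z = -0.1544 + j0.8655 A = 0.8791∠100.1° A.
Step 6 — Complex power: S = V·I* = 41.81 + j175.3 VA.
Step 7 — Real power: P = Re(S) = 41.81 W.
Step 8 — Reactive power: Q = Im(S) = 175.3 VAR.
Step 9 — Apparent power: |S| = 180.2 VA.
Step 10 — Power factor: PF = P/|S| = 0.232 (lagging).

(a) P = 41.81 W  (b) Q = 175.3 VAR  (c) S = 180.2 VA  (d) PF = 0.232 (lagging)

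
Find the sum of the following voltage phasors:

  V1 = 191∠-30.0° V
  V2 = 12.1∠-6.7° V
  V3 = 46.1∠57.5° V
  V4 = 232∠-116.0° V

Step 1 — Convert each phasor to rectangular form:
  V1 = 191·(cos(-30.0°) + j·sin(-30.0°)) = 165.4 - j95.5 V
  V2 = 12.1·(cos(-6.7°) + j·sin(-6.7°)) = 12.02 - j1.412 V
  V3 = 46.1·(cos(57.5°) + j·sin(57.5°)) = 24.77 + j38.88 V
  V4 = 232·(cos(-116.0°) + j·sin(-116.0°)) = -101.7 - j208.5 V
Step 2 — Sum components: V_total = 100.5 - j266.6 V.
Step 3 — Convert to polar: |V_total| = 284.9 V, ∠V_total = -69.3°.

V_total = 284.9∠-69.3° V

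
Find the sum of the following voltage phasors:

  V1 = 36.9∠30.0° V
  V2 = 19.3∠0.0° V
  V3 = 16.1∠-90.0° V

Step 1 — Convert each phasor to rectangular form:
  V1 = 36.9·(cos(30.0°) + j·sin(30.0°)) = 31.96 + j18.45 V
  V2 = 19.3·(cos(0.0°) + j·sin(0.0°)) = 19.3 V
  V3 = 16.1·(cos(-90.0°) + j·sin(-90.0°)) = 0 - j16.1 V
Step 2 — Sum components: V_total = 51.26 + j2.35 V.
Step 3 — Convert to polar: |V_total| = 51.31 V, ∠V_total = 2.6°.

V_total = 51.31∠2.6° V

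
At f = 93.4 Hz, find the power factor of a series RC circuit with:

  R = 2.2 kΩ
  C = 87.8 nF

Step 1 — Angular frequency: ω = 2π·f = 2π·93.4 = 586.8 rad/s.
Step 2 — Component impedances:
  R: Z = R = 2200 Ω
  C: Z = 1/(jωC) = -j/(ω·C) = 0 - j1.941e+04 Ω
Step 3 — Series combination: Z_total = R + C = 2200 - j1.941e+04 Ω = 1.953e+04∠-83.5° Ω.
Step 4 — Power factor: PF = cos(φ) = Re(Z)/|Z| = 2200/1.953e+04 = 0.1126.
Step 5 — Type: Im(Z) = -1.941e+04 ⇒ leading (phase φ = -83.5°).

PF = 0.1126 (leading, φ = -83.5°)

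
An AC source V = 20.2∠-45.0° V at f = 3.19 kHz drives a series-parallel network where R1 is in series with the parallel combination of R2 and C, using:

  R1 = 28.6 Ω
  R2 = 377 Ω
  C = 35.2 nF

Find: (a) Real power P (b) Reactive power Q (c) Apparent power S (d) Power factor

Step 1 — Angular frequency: ω = 2π·f = 2π·3190 = 2.004e+04 rad/s.
Step 2 — Component impedances:
  R1: Z = R = 28.6 Ω
  R2: Z = R = 377 Ω
  C: Z = 1/(jωC) = -j/(ω·C) = 0 - j1417 Ω
Step 3 — Parallel branch: R2 || C = 1/(1/R2 + 1/C) = 352.1 - j93.65 Ω.
Step 4 — Series with R1: Z_total = R1 + (R2 || C) = 380.7 - j93.65 Ω = 392∠-13.8° Ω.
Step 5 — Source phasor: V = 20.2∠-45.0° V = 14.28 - j14.28 V.
Step 6 — Current: I = V / Z = 0.04408 - j0.02668 A = 0.05153∠-31.2° A.
Step 7 — Complex power: S = V·I* = 1.011 - j0.2486 VA.
Step 8 — Real power: P = Re(S) = 1.011 W.
Step 9 — Reactive power: Q = Im(S) = -0.2486 VAR.
Step 10 — Apparent power: |S| = 1.041 VA.
Step 11 — Power factor: PF = P/|S| = 0.971 (leading).

(a) P = 1.011 W  (b) Q = -0.2486 VAR  (c) S = 1.041 VA  (d) PF = 0.971 (leading)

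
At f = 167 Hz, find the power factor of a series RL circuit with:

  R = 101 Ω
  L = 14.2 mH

Step 1 — Angular frequency: ω = 2π·f = 2π·167 = 1049 rad/s.
Step 2 — Component impedances:
  R: Z = R = 101 Ω
  L: Z = jωL = j·1049·0.0142 = 0 + j14.9 Ω
Step 3 — Series combination: Z_total = R + L = 101 + j14.9 Ω = 102.1∠8.4° Ω.
Step 4 — Power factor: PF = cos(φ) = Re(Z)/|Z| = 101/102.09 = 0.9893.
Step 5 — Type: Im(Z) = 14.9 ⇒ lagging (phase φ = 8.4°).

PF = 0.9893 (lagging, φ = 8.4°)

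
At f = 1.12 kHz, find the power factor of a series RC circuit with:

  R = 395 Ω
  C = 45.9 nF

Step 1 — Angular frequency: ω = 2π·f = 2π·1120 = 7037 rad/s.
Step 2 — Component impedances:
  R: Z = R = 395 Ω
  C: Z = 1/(jωC) = -j/(ω·C) = 0 - j3096 Ω
Step 3 — Series combination: Z_total = R + C = 395 - j3096 Ω = 3121∠-82.7° Ω.
Step 4 — Power factor: PF = cos(φ) = Re(Z)/|Z| = 395/3121 = 0.1266.
Step 5 — Type: Im(Z) = -3096 ⇒ leading (phase φ = -82.7°).

PF = 0.1266 (leading, φ = -82.7°)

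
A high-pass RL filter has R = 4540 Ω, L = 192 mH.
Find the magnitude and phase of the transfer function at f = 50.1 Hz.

Step 1 — Angular frequency: ω = 2π·50.1 = 314.8 rad/s.
Step 2 — Transfer function: H(jω) = jωL/(R + jωL).
Step 3 — Numerator jωL = j·60.44; denominator R + jωL = 4540 + j60.44.
Step 4 — H = 0.0001772 + j0.01331.
Step 5 — Magnitude: |H| = 0.01331 (-37.5 dB); phase: φ = 89.2°.

|H| = 0.01331 (-37.5 dB), φ = 89.2°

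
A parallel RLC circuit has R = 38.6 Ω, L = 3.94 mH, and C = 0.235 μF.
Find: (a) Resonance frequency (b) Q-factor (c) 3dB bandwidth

Step 1 — Resonance: ω₀ = 1/√(LC) = 1/√(0.00394·2.35e-07) = 3.286e+04 rad/s.
Step 2 — f₀ = ω₀/(2π) = 5230 Hz.
Step 3 — Parallel Q: Q = R/(ω₀L) = 38.6/(3.286e+04·0.00394) = 0.2981.
Step 4 — Bandwidth: Δω = ω₀/Q = 1.102e+05 rad/s; BW = Δω/(2π) = 1.755e+04 Hz.

(a) f₀ = 5230 Hz  (b) Q = 0.2981  (c) BW = 1.755e+04 Hz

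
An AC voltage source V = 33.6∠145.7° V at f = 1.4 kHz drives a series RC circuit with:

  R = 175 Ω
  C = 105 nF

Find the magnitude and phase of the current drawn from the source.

Step 1 — Angular frequency: ω = 2π·f = 2π·1400 = 8796 rad/s.
Step 2 — Component impedances:
  R: Z = R = 175 Ω
  C: Z = 1/(jωC) = -j/(ω·C) = 0 - j1083 Ω
Step 3 — Series combination: Z_total = R + C = 175 - j1083 Ω = 1097∠-80.8° Ω.
Step 4 — Source phasor: V = 33.6∠145.7° V = -27.76 + j18.93 V.
Step 5 — Ohm's law: I = V / Z_total = (-27.76 + j18.93) / (175 - j1083) = -0.02108 - j0.02223 A.
Step 6 — Convert to polar: |I| = 0.03064 A, ∠I = -133.5°.

I = 0.03064∠-133.5° A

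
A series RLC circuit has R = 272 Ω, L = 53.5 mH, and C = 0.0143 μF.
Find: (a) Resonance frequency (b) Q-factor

Step 1 — Resonance condition Im(Z)=0 gives ω₀ = 1/√(LC).
Step 2 — ω₀ = 1/√(0.0535·1.43e-08) = 3.615e+04 rad/s.
Step 3 — f₀ = ω₀/(2π) = 5754 Hz.
Step 4 — Series Q: Q = ω₀L/R = 3.615e+04·0.0535/272 = 7.111.

(a) f₀ = 5754 Hz  (b) Q = 7.111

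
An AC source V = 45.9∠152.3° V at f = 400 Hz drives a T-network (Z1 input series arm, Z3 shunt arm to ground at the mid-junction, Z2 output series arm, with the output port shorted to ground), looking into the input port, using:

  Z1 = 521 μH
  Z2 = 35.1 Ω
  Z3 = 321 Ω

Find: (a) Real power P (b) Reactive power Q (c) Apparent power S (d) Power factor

Step 1 — Angular frequency: ω = 2π·f = 2π·400 = 2513 rad/s.
Step 2 — Component impedances:
  Z1: Z = jωL = j·2513·0.000521 = 0 + j1.309 Ω
  Z2: Z = R = 35.1 Ω
  Z3: Z = R = 321 Ω
Step 3 — With the output port shorted to ground, the output series arm Z2 runs from the junction to ground; the shunt arm Z3 also runs from the junction to ground. They appear in parallel: Z3 || Z2 = 31.64 Ω.
Step 4 — Series with input arm Z1: Z_in = Z1 + (Z3 || Z2) = 31.64 + j1.309 Ω = 31.67∠2.4° Ω.
Step 5 — Source phasor: V = 45.9∠152.3° V = -40.64 + j21.34 V.
Step 6 — Current: I = V / Z = -1.254 + j0.7262 A = 1.449∠149.9° A.
Step 7 — Complex power: S = V·I* = 66.47 + j2.751 VA.
Step 8 — Real power: P = Re(S) = 66.47 W.
Step 9 — Reactive power: Q = Im(S) = 2.751 VAR.
Step 10 — Apparent power: |S| = 66.53 VA.
Step 11 — Power factor: PF = P/|S| = 0.9991 (lagging).

(a) P = 66.47 W  (b) Q = 2.751 VAR  (c) S = 66.53 VA  (d) PF = 0.9991 (lagging)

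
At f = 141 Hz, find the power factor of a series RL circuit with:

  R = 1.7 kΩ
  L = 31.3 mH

Step 1 — Angular frequency: ω = 2π·f = 2π·141 = 885.9 rad/s.
Step 2 — Component impedances:
  R: Z = R = 1700 Ω
  L: Z = jωL = j·885.9·0.0313 = 0 + j27.73 Ω
Step 3 — Series combination: Z_total = R + L = 1700 + j27.73 Ω = 1700∠0.9° Ω.
Step 4 — Power factor: PF = cos(φ) = Re(Z)/|Z| = 1700/1700.2 = 0.9999.
Step 5 — Type: Im(Z) = 27.73 ⇒ lagging (phase φ = 0.9°).

PF = 0.9999 (lagging, φ = 0.9°)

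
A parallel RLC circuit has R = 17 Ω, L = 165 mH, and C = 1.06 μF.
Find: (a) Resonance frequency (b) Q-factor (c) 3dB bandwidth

Step 1 — Resonance: ω₀ = 1/√(LC) = 1/√(0.165·1.06e-06) = 2391 rad/s.
Step 2 — f₀ = ω₀/(2π) = 380.6 Hz.
Step 3 — Parallel Q: Q = R/(ω₀L) = 17/(2391·0.165) = 0.04309.
Step 4 — Bandwidth: Δω = ω₀/Q = 5.549e+04 rad/s; BW = Δω/(2π) = 8832 Hz.

(a) f₀ = 380.6 Hz  (b) Q = 0.04309  (c) BW = 8832 Hz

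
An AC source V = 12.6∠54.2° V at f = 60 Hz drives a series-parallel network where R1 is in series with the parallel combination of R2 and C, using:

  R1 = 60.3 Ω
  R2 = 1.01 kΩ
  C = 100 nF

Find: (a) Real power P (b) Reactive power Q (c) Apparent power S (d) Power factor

Step 1 — Angular frequency: ω = 2π·f = 2π·60 = 377 rad/s.
Step 2 — Component impedances:
  R1: Z = R = 60.3 Ω
  R2: Z = R = 1010 Ω
  C: Z = 1/(jωC) = -j/(ω·C) = 0 - j2.653e+04 Ω
Step 3 — Parallel branch: R2 || C = 1/(1/R2 + 1/C) = 1009 - j38.4 Ω.
Step 4 — Series with R1: Z_total = R1 + (R2 || C) = 1069 - j38.4 Ω = 1070∠-2.1° Ω.
Step 5 — Source phasor: V = 12.6∠54.2° V = 7.37 + j10.22 V.
Step 6 — Current: I = V / Z = 0.006544 + j0.009796 A = 0.01178∠56.3° A.
Step 7 — Complex power: S = V·I* = 0.1483 - j0.00533 VA.
Step 8 — Real power: P = Re(S) = 0.1483 W.
Step 9 — Reactive power: Q = Im(S) = -0.00533 VAR.
Step 10 — Apparent power: |S| = 0.1484 VA.
Step 11 — Power factor: PF = P/|S| = 0.9994 (leading).

(a) P = 0.1483 W  (b) Q = -0.00533 VAR  (c) S = 0.1484 VA  (d) PF = 0.9994 (leading)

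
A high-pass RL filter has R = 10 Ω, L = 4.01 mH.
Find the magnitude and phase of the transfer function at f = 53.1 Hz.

Step 1 — Angular frequency: ω = 2π·53.1 = 333.6 rad/s.
Step 2 — Transfer function: H(jω) = jωL/(R + jωL).
Step 3 — Numerator jωL = j·1.338; denominator R + jωL = 10 + j1.338.
Step 4 — H = 0.01758 + j0.1314.
Step 5 — Magnitude: |H| = 0.1326 (-17.5 dB); phase: φ = 82.4°.

|H| = 0.1326 (-17.5 dB), φ = 82.4°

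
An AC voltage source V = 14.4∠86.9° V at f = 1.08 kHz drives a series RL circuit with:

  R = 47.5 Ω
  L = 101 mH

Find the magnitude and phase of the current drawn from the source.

Step 1 — Angular frequency: ω = 2π·f = 2π·1080 = 6786 rad/s.
Step 2 — Component impedances:
  R: Z = R = 47.5 Ω
  L: Z = jωL = j·6786·0.101 = 0 + j685.4 Ω
Step 3 — Series combination: Z_total = R + L = 47.5 + j685.4 Ω = 687∠86.0° Ω.
Step 4 — Source phasor: V = 14.4∠86.9° V = 0.7787 + j14.38 V.
Step 5 — Ohm's law: I = V / Z_total = (0.7787 + j14.38) / (47.5 + j685.4) = 0.02096 + j0.0003163 A.
Step 6 — Convert to polar: |I| = 0.02096 A, ∠I = 0.9°.

I = 0.02096∠0.9° A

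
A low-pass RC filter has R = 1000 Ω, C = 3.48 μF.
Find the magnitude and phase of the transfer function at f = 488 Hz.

Step 1 — Angular frequency: ω = 2π·488 = 3066 rad/s.
Step 2 — Transfer function: H(jω) = 1/(1 + jωRC).
Step 3 — Denominator: 1 + jωRC = 1 + j·3066·1000·3.48e-06 = 1 + j10.67.
Step 4 — H = 0.008707 - j0.0929.
Step 5 — Magnitude: |H| = 0.09331 (-20.6 dB); phase: φ = -84.6°.

|H| = 0.09331 (-20.6 dB), φ = -84.6°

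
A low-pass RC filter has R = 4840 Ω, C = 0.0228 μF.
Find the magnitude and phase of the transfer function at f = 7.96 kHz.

Step 1 — Angular frequency: ω = 2π·7960 = 5.001e+04 rad/s.
Step 2 — Transfer function: H(jω) = 1/(1 + jωRC).
Step 3 — Denominator: 1 + jωRC = 1 + j·5.001e+04·4840·2.28e-08 = 1 + j5.519.
Step 4 — H = 0.03179 - j0.1754.
Step 5 — Magnitude: |H| = 0.1783 (-15.0 dB); phase: φ = -79.7°.

|H| = 0.1783 (-15.0 dB), φ = -79.7°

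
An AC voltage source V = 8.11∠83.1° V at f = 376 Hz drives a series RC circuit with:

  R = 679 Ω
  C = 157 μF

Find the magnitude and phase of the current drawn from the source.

Step 1 — Angular frequency: ω = 2π·f = 2π·376 = 2362 rad/s.
Step 2 — Component impedances:
  R: Z = R = 679 Ω
  C: Z = 1/(jωC) = -j/(ω·C) = 0 - j2.696 Ω
Step 3 — Series combination: Z_total = R + C = 679 - j2.696 Ω = 679∠-0.2° Ω.
Step 4 — Source phasor: V = 8.11∠83.1° V = 0.9743 + j8.051 V.
Step 5 — Ohm's law: I = V / Z_total = (0.9743 + j8.051) / (679 - j2.696) = 0.001388 + j0.01186 A.
Step 6 — Convert to polar: |I| = 0.01194 A, ∠I = 83.3°.

I = 0.01194∠83.3° A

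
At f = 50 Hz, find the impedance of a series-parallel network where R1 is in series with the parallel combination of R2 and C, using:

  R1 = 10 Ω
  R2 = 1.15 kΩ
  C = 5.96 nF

Step 1 — Angular frequency: ω = 2π·f = 2π·50 = 314.2 rad/s.
Step 2 — Component impedances:
  R1: Z = R = 10 Ω
  R2: Z = R = 1150 Ω
  C: Z = 1/(jωC) = -j/(ω·C) = 0 - j5.341e+05 Ω
Step 3 — Parallel branch: R2 || C = 1/(1/R2 + 1/C) = 1150 - j2.476 Ω.
Step 4 — Series with R1: Z_total = R1 + (R2 || C) = 1160 - j2.476 Ω = 1160∠-0.1° Ω.

Z = 1160 - j2.476 Ω = 1160∠-0.1° Ω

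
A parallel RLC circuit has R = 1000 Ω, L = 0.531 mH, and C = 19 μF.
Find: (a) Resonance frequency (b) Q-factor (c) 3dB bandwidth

Step 1 — Resonance: ω₀ = 1/√(LC) = 1/√(0.000531·1.9e-05) = 9956 rad/s.
Step 2 — f₀ = ω₀/(2π) = 1585 Hz.
Step 3 — Parallel Q: Q = R/(ω₀L) = 1000/(9956·0.000531) = 189.2.
Step 4 — Bandwidth: Δω = ω₀/Q = 52.63 rad/s; BW = Δω/(2π) = 8.377 Hz.

(a) f₀ = 1585 Hz  (b) Q = 189.2  (c) BW = 8.377 Hz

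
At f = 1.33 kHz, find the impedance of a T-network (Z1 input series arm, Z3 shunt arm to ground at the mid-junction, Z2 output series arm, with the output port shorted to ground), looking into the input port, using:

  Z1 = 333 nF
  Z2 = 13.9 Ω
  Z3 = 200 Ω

Step 1 — Angular frequency: ω = 2π·f = 2π·1330 = 8357 rad/s.
Step 2 — Component impedances:
  Z1: Z = 1/(jωC) = -j/(ω·C) = 0 - j359.4 Ω
  Z2: Z = R = 13.9 Ω
  Z3: Z = R = 200 Ω
Step 3 — With the output port shorted to ground, the output series arm Z2 runs from the junction to ground; the shunt arm Z3 also runs from the junction to ground. They appear in parallel: Z3 || Z2 = 13 Ω.
Step 4 — Series with input arm Z1: Z_in = Z1 + (Z3 || Z2) = 13 - j359.4 Ω = 359.6∠-87.9° Ω.

Z = 13 - j359.4 Ω = 359.6∠-87.9° Ω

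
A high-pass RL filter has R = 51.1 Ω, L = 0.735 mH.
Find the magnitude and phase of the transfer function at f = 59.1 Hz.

Step 1 — Angular frequency: ω = 2π·59.1 = 371.3 rad/s.
Step 2 — Transfer function: H(jω) = jωL/(R + jωL).
Step 3 — Numerator jωL = j·0.2729; denominator R + jωL = 51.1 + j0.2729.
Step 4 — H = 2.853e-05 + j0.005341.
Step 5 — Magnitude: |H| = 0.005341 (-45.4 dB); phase: φ = 89.7°.

|H| = 0.005341 (-45.4 dB), φ = 89.7°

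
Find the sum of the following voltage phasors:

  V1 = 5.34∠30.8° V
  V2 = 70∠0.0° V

Step 1 — Convert each phasor to rectangular form:
  V1 = 5.34·(cos(30.8°) + j·sin(30.8°)) = 4.587 + j2.734 V
  V2 = 70·(cos(0.0°) + j·sin(0.0°)) = 70 V
Step 2 — Sum components: V_total = 74.59 + j2.734 V.
Step 3 — Convert to polar: |V_total| = 74.64 V, ∠V_total = 2.1°.

V_total = 74.64∠2.1° V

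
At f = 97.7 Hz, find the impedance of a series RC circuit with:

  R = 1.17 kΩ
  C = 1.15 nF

Step 1 — Angular frequency: ω = 2π·f = 2π·97.7 = 613.9 rad/s.
Step 2 — Component impedances:
  R: Z = R = 1170 Ω
  C: Z = 1/(jωC) = -j/(ω·C) = 0 - j1.417e+06 Ω
Step 3 — Series combination: Z_total = R + C = 1170 - j1.417e+06 Ω = 1.417e+06∠-90.0° Ω.

Z = 1170 - j1.417e+06 Ω = 1.417e+06∠-90.0° Ω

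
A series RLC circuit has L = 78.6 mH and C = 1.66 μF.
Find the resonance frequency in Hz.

Step 1 — Resonance condition Im(Z)=0 gives ω₀ = 1/√(LC).
Step 2 — ω₀ = 1/√(0.0786·1.66e-06) = 2768 rad/s.
Step 3 — f₀ = ω₀/(2π) = 440.6 Hz.

f₀ = 440.6 Hz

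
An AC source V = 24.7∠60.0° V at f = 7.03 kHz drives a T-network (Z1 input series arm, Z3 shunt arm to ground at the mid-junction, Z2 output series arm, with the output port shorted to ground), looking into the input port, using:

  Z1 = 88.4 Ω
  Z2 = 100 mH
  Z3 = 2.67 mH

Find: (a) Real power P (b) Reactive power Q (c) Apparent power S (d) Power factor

Step 1 — Angular frequency: ω = 2π·f = 2π·7030 = 4.417e+04 rad/s.
Step 2 — Component impedances:
  Z1: Z = R = 88.4 Ω
  Z2: Z = jωL = j·4.417e+04·0.1 = 0 + j4417 Ω
  Z3: Z = jωL = j·4.417e+04·0.00267 = 0 + j117.9 Ω
Step 3 — With the output port shorted to ground, the output series arm Z2 runs from the junction to ground; the shunt arm Z3 also runs from the junction to ground. They appear in parallel: Z3 || Z2 = 0 + j114.9 Ω.
Step 4 — Series with input arm Z1: Z_in = Z1 + (Z3 || Z2) = 88.4 + j114.9 Ω = 144.9∠52.4° Ω.
Step 5 — Source phasor: V = 24.7∠60.0° V = 12.35 + j21.39 V.
Step 6 — Current: I = V / Z = 0.1689 + j0.02248 A = 0.1704∠7.6° A.
Step 7 — Complex power: S = V·I* = 2.567 + j3.336 VA.
Step 8 — Real power: P = Re(S) = 2.567 W.
Step 9 — Reactive power: Q = Im(S) = 3.336 VAR.
Step 10 — Apparent power: |S| = 4.209 VA.
Step 11 — Power factor: PF = P/|S| = 0.6099 (lagging).

(a) P = 2.567 W  (b) Q = 3.336 VAR  (c) S = 4.209 VA  (d) PF = 0.6099 (lagging)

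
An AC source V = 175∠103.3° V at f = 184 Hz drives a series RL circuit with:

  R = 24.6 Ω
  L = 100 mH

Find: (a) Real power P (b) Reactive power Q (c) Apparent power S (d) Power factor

Step 1 — Angular frequency: ω = 2π·f = 2π·184 = 1156 rad/s.
Step 2 — Component impedances:
  R: Z = R = 24.6 Ω
  L: Z = jωL = j·1156·0.1 = 0 + j115.6 Ω
Step 3 — Series combination: Z_total = R + L = 24.6 + j115.6 Ω = 118.2∠78.0° Ω.
Step 4 — Source phasor: V = 175∠103.3° V = -40.26 + j170.3 V.
Step 5 — Current: I = V / Z = 1.338 + j0.633 A = 1.481∠25.3° A.
Step 6 — Complex power: S = V·I* = 53.92 + j253.4 VA.
Step 7 — Real power: P = Re(S) = 53.92 W.
Step 8 — Reactive power: Q = Im(S) = 253.4 VAR.
Step 9 — Apparent power: |S| = 259.1 VA.
Step 10 — Power factor: PF = P/|S| = 0.2081 (lagging).

(a) P = 53.92 W  (b) Q = 253.4 VAR  (c) S = 259.1 VA  (d) PF = 0.2081 (lagging)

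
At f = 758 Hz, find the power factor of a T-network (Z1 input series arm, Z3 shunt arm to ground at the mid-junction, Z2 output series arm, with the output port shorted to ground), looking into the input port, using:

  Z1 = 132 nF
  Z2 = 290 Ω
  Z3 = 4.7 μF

Step 1 — Angular frequency: ω = 2π·f = 2π·758 = 4763 rad/s.
Step 2 — Component impedances:
  Z1: Z = 1/(jωC) = -j/(ω·C) = 0 - j1591 Ω
  Z2: Z = R = 290 Ω
  Z3: Z = 1/(jωC) = -j/(ω·C) = 0 - j44.67 Ω
Step 3 — With the output port shorted to ground, the output series arm Z2 runs from the junction to ground; the shunt arm Z3 also runs from the junction to ground. They appear in parallel: Z3 || Z2 = 6.722 - j43.64 Ω.
Step 4 — Series with input arm Z1: Z_in = Z1 + (Z3 || Z2) = 6.722 - j1634 Ω = 1634∠-89.8° Ω.
Step 5 — Power factor: PF = cos(φ) = Re(Z)/|Z| = 6.7224/1634.3 = 0.004113.
Step 6 — Type: Im(Z) = -1634 ⇒ leading (phase φ = -89.8°).

PF = 0.004113 (leading, φ = -89.8°)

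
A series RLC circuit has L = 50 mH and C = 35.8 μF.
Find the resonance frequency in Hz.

Step 1 — Resonance condition Im(Z)=0 gives ω₀ = 1/√(LC).
Step 2 — ω₀ = 1/√(0.05·3.58e-05) = 747.4 rad/s.
Step 3 — f₀ = ω₀/(2π) = 119 Hz.

f₀ = 119 Hz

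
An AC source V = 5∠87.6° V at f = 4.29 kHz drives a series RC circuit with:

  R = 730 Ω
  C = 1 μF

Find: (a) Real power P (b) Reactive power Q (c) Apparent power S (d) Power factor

Step 1 — Angular frequency: ω = 2π·f = 2π·4290 = 2.695e+04 rad/s.
Step 2 — Component impedances:
  R: Z = R = 730 Ω
  C: Z = 1/(jωC) = -j/(ω·C) = 0 - j37.1 Ω
Step 3 — Series combination: Z_total = R + C = 730 - j37.1 Ω = 730.9∠-2.9° Ω.
Step 4 — Source phasor: V = 5∠87.6° V = 0.2094 + j4.996 V.
Step 5 — Current: I = V / Z = -6.08e-05 + j0.00684 A = 0.00684∠90.5° A.
Step 6 — Complex power: S = V·I* = 0.03416 - j0.001736 VA.
Step 7 — Real power: P = Re(S) = 0.03416 W.
Step 8 — Reactive power: Q = Im(S) = -0.001736 VAR.
Step 9 — Apparent power: |S| = 0.0342 VA.
Step 10 — Power factor: PF = P/|S| = 0.9987 (leading).

(a) P = 0.03416 W  (b) Q = -0.001736 VAR  (c) S = 0.0342 VA  (d) PF = 0.9987 (leading)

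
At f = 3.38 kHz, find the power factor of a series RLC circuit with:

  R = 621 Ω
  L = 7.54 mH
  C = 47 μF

Step 1 — Angular frequency: ω = 2π·f = 2π·3380 = 2.124e+04 rad/s.
Step 2 — Component impedances:
  R: Z = R = 621 Ω
  L: Z = jωL = j·2.124e+04·0.00754 = 0 + j160.1 Ω
  C: Z = 1/(jωC) = -j/(ω·C) = 0 - j1.002 Ω
Step 3 — Series combination: Z_total = R + L + C = 621 + j159.1 Ω = 641.1∠14.4° Ω.
Step 4 — Power factor: PF = cos(φ) = Re(Z)/|Z| = 621/641.06 = 0.9687.
Step 5 — Type: Im(Z) = 159.1 ⇒ lagging (phase φ = 14.4°).

PF = 0.9687 (lagging, φ = 14.4°)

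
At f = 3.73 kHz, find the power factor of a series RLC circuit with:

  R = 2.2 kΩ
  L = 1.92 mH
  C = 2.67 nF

Step 1 — Angular frequency: ω = 2π·f = 2π·3730 = 2.344e+04 rad/s.
Step 2 — Component impedances:
  R: Z = R = 2200 Ω
  L: Z = jωL = j·2.344e+04·0.00192 = 0 + j45 Ω
  C: Z = 1/(jωC) = -j/(ω·C) = 0 - j1.598e+04 Ω
Step 3 — Series combination: Z_total = R + L + C = 2200 - j1.594e+04 Ω = 1.609e+04∠-82.1° Ω.
Step 4 — Power factor: PF = cos(φ) = Re(Z)/|Z| = 2200/16087 = 0.1368.
Step 5 — Type: Im(Z) = -1.594e+04 ⇒ leading (phase φ = -82.1°).

PF = 0.1368 (leading, φ = -82.1°)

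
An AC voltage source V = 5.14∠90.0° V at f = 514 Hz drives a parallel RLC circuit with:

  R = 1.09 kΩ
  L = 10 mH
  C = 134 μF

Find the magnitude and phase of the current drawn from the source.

Step 1 — Angular frequency: ω = 2π·f = 2π·514 = 3230 rad/s.
Step 2 — Component impedances:
  R: Z = R = 1090 Ω
  L: Z = jωL = j·3230·0.01 = 0 + j32.3 Ω
  C: Z = 1/(jωC) = -j/(ω·C) = 0 - j2.311 Ω
Step 3 — Parallel combination: 1/Z_total = 1/R + 1/L + 1/C; Z_total = 0.005683 - j2.489 Ω = 2.489∠-89.9° Ω.
Step 4 — Source phasor: V = 5.14∠90.0° V = 0 + j5.14 V.
Step 5 — Ohm's law: I = V / Z_total = (0 + j5.14) / (0.005683 - j2.489) = -2.065 + j0.004716 A.
Step 6 — Convert to polar: |I| = 2.065 A, ∠I = 179.9°.

I = 2.065∠179.9° A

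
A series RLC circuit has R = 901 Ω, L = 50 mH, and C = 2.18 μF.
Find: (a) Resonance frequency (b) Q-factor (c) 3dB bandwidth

Step 1 — Resonance: ω₀ = 1/√(LC) = 1/√(0.05·2.18e-06) = 3029 rad/s.
Step 2 — f₀ = ω₀/(2π) = 482.1 Hz.
Step 3 — Series Q: Q = ω₀L/R = 3029·0.05/901 = 0.1681.
Step 4 — Bandwidth: Δω = ω₀/Q = 1.802e+04 rad/s; BW = Δω/(2π) = 2868 Hz.

(a) f₀ = 482.1 Hz  (b) Q = 0.1681  (c) BW = 2868 Hz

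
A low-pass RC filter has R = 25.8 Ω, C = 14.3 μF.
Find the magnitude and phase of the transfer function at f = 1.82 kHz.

Step 1 — Angular frequency: ω = 2π·1820 = 1.144e+04 rad/s.
Step 2 — Transfer function: H(jω) = 1/(1 + jωRC).
Step 3 — Denominator: 1 + jωRC = 1 + j·1.144e+04·25.8·1.43e-05 = 1 + j4.219.
Step 4 — H = 0.05319 - j0.2244.
Step 5 — Magnitude: |H| = 0.2306 (-12.7 dB); phase: φ = -76.7°.

|H| = 0.2306 (-12.7 dB), φ = -76.7°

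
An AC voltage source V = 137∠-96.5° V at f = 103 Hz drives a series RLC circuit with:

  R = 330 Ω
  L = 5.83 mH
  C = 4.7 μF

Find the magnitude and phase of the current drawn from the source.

Step 1 — Angular frequency: ω = 2π·f = 2π·103 = 647.2 rad/s.
Step 2 — Component impedances:
  R: Z = R = 330 Ω
  L: Z = jωL = j·647.2·0.00583 = 0 + j3.773 Ω
  C: Z = 1/(jωC) = -j/(ω·C) = 0 - j328.8 Ω
Step 3 — Series combination: Z_total = R + L + C = 330 - j325 Ω = 463.2∠-44.6° Ω.
Step 4 — Source phasor: V = 137∠-96.5° V = -15.51 - j136.1 V.
Step 5 — Ohm's law: I = V / Z_total = (-15.51 - j136.1) / (330 - j325) = 0.1824 - j0.2329 A.
Step 6 — Convert to polar: |I| = 0.2958 A, ∠I = -51.9°.

I = 0.2958∠-51.9° A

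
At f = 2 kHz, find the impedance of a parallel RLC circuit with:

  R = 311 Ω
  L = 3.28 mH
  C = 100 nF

Step 1 — Angular frequency: ω = 2π·f = 2π·2000 = 1.257e+04 rad/s.
Step 2 — Component impedances:
  R: Z = R = 311 Ω
  L: Z = jωL = j·1.257e+04·0.00328 = 0 + j41.22 Ω
  C: Z = 1/(jωC) = -j/(ω·C) = 0 - j795.8 Ω
Step 3 — Parallel combination: 1/Z_total = 1/R + 1/L + 1/C; Z_total = 5.959 + j42.64 Ω = 43.05∠82.0° Ω.

Z = 5.959 + j42.64 Ω = 43.05∠82.0° Ω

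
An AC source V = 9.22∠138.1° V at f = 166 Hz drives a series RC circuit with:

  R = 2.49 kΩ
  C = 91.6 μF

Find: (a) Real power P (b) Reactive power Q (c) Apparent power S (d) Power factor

Step 1 — Angular frequency: ω = 2π·f = 2π·166 = 1043 rad/s.
Step 2 — Component impedances:
  R: Z = R = 2490 Ω
  C: Z = 1/(jωC) = -j/(ω·C) = 0 - j10.47 Ω
Step 3 — Series combination: Z_total = R + C = 2490 - j10.47 Ω = 2490∠-0.2° Ω.
Step 4 — Source phasor: V = 9.22∠138.1° V = -6.863 + j6.157 V.
Step 5 — Current: I = V / Z = -0.002766 + j0.002461 A = 0.003703∠138.3° A.
Step 6 — Complex power: S = V·I* = 0.03414 - j0.0001435 VA.
Step 7 — Real power: P = Re(S) = 0.03414 W.
Step 8 — Reactive power: Q = Im(S) = -0.0001435 VAR.
Step 9 — Apparent power: |S| = 0.03414 VA.
Step 10 — Power factor: PF = P/|S| = 1 (leading).

(a) P = 0.03414 W  (b) Q = -0.0001435 VAR  (c) S = 0.03414 VA  (d) PF = 1 (leading)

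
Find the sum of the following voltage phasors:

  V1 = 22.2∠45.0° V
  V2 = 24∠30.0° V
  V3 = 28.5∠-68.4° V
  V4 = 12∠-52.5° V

Step 1 — Convert each phasor to rectangular form:
  V1 = 22.2·(cos(45.0°) + j·sin(45.0°)) = 15.7 + j15.7 V
  V2 = 24·(cos(30.0°) + j·sin(30.0°)) = 20.78 + j12 V
  V3 = 28.5·(cos(-68.4°) + j·sin(-68.4°)) = 10.49 - j26.5 V
  V4 = 12·(cos(-52.5°) + j·sin(-52.5°)) = 7.305 - j9.52 V
Step 2 — Sum components: V_total = 54.28 - j8.321 V.
Step 3 — Convert to polar: |V_total| = 54.91 V, ∠V_total = -8.7°.

V_total = 54.91∠-8.7° V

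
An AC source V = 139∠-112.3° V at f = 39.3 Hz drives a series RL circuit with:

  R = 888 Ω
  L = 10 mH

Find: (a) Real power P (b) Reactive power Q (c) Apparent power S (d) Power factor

Step 1 — Angular frequency: ω = 2π·f = 2π·39.3 = 246.9 rad/s.
Step 2 — Component impedances:
  R: Z = R = 888 Ω
  L: Z = jωL = j·246.9·0.01 = 0 + j2.469 Ω
Step 3 — Series combination: Z_total = R + L = 888 + j2.469 Ω = 888∠0.2° Ω.
Step 4 — Source phasor: V = 139∠-112.3° V = -52.74 - j128.6 V.
Step 5 — Current: I = V / Z = -0.0598 - j0.1447 A = 0.1565∠-112.5° A.
Step 6 — Complex power: S = V·I* = 21.76 + j0.0605 VA.
Step 7 — Real power: P = Re(S) = 21.76 W.
Step 8 — Reactive power: Q = Im(S) = 0.0605 VAR.
Step 9 — Apparent power: |S| = 21.76 VA.
Step 10 — Power factor: PF = P/|S| = 1 (lagging).

(a) P = 21.76 W  (b) Q = 0.0605 VAR  (c) S = 21.76 VA  (d) PF = 1 (lagging)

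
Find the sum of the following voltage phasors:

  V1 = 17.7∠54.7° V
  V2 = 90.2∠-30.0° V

Step 1 — Convert each phasor to rectangular form:
  V1 = 17.7·(cos(54.7°) + j·sin(54.7°)) = 10.23 + j14.45 V
  V2 = 90.2·(cos(-30.0°) + j·sin(-30.0°)) = 78.12 - j45.1 V
Step 2 — Sum components: V_total = 88.34 - j30.65 V.
Step 3 — Convert to polar: |V_total| = 93.51 V, ∠V_total = -19.1°.

V_total = 93.51∠-19.1° V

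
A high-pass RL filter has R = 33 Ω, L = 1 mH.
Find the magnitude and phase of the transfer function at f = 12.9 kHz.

Step 1 — Angular frequency: ω = 2π·1.29e+04 = 8.105e+04 rad/s.
Step 2 — Transfer function: H(jω) = jωL/(R + jωL).
Step 3 — Numerator jωL = j·81.05; denominator R + jωL = 33 + j81.05.
Step 4 — H = 0.8578 + j0.3492.
Step 5 — Magnitude: |H| = 0.9262 (-0.7 dB); phase: φ = 22.2°.

|H| = 0.9262 (-0.7 dB), φ = 22.2°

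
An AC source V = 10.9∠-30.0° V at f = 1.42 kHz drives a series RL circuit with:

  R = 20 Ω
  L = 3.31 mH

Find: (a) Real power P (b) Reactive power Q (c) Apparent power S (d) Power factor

Step 1 — Angular frequency: ω = 2π·f = 2π·1420 = 8922 rad/s.
Step 2 — Component impedances:
  R: Z = R = 20 Ω
  L: Z = jωL = j·8922·0.00331 = 0 + j29.53 Ω
Step 3 — Series combination: Z_total = R + L = 20 + j29.53 Ω = 35.67∠55.9° Ω.
Step 4 — Source phasor: V = 10.9∠-30.0° V = 9.44 - j5.45 V.
Step 5 — Current: I = V / Z = 0.02189 - j0.3048 A = 0.3056∠-85.9° A.
Step 6 — Complex power: S = V·I* = 1.868 + j2.758 VA.
Step 7 — Real power: P = Re(S) = 1.868 W.
Step 8 — Reactive power: Q = Im(S) = 2.758 VAR.
Step 9 — Apparent power: |S| = 3.331 VA.
Step 10 — Power factor: PF = P/|S| = 0.5607 (lagging).

(a) P = 1.868 W  (b) Q = 2.758 VAR  (c) S = 3.331 VA  (d) PF = 0.5607 (lagging)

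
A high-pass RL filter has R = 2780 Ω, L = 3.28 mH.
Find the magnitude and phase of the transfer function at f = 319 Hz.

Step 1 — Angular frequency: ω = 2π·319 = 2004 rad/s.
Step 2 — Transfer function: H(jω) = jωL/(R + jωL).
Step 3 — Numerator jωL = j·6.574; denominator R + jωL = 2780 + j6.574.
Step 4 — H = 5.592e-06 + j0.002365.
Step 5 — Magnitude: |H| = 0.002365 (-52.5 dB); phase: φ = 89.9°.

|H| = 0.002365 (-52.5 dB), φ = 89.9°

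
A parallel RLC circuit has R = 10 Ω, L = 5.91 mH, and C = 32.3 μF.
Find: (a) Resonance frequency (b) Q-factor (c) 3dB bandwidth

Step 1 — Resonance: ω₀ = 1/√(LC) = 1/√(0.00591·3.23e-05) = 2289 rad/s.
Step 2 — f₀ = ω₀/(2π) = 364.3 Hz.
Step 3 — Parallel Q: Q = R/(ω₀L) = 10/(2289·0.00591) = 0.7393.
Step 4 — Bandwidth: Δω = ω₀/Q = 3096 rad/s; BW = Δω/(2π) = 492.7 Hz.

(a) f₀ = 364.3 Hz  (b) Q = 0.7393  (c) BW = 492.7 Hz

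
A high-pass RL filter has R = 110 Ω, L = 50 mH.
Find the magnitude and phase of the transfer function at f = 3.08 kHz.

Step 1 — Angular frequency: ω = 2π·3080 = 1.935e+04 rad/s.
Step 2 — Transfer function: H(jω) = jωL/(R + jωL).
Step 3 — Numerator jωL = j·967.6; denominator R + jωL = 110 + j967.6.
Step 4 — H = 0.9872 + j0.1122.
Step 5 — Magnitude: |H| = 0.9936 (-0.1 dB); phase: φ = 6.5°.

|H| = 0.9936 (-0.1 dB), φ = 6.5°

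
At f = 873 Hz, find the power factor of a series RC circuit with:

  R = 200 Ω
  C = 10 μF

Step 1 — Angular frequency: ω = 2π·f = 2π·873 = 5485 rad/s.
Step 2 — Component impedances:
  R: Z = R = 200 Ω
  C: Z = 1/(jωC) = -j/(ω·C) = 0 - j18.23 Ω
Step 3 — Series combination: Z_total = R + C = 200 - j18.23 Ω = 200.8∠-5.2° Ω.
Step 4 — Power factor: PF = cos(φ) = Re(Z)/|Z| = 200/200.83 = 0.9959.
Step 5 — Type: Im(Z) = -18.23 ⇒ leading (phase φ = -5.2°).

PF = 0.9959 (leading, φ = -5.2°)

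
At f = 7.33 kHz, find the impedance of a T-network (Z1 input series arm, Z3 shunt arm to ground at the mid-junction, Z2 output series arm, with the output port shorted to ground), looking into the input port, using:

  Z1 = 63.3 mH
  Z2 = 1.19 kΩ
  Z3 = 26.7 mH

Step 1 — Angular frequency: ω = 2π·f = 2π·7330 = 4.606e+04 rad/s.
Step 2 — Component impedances:
  Z1: Z = jωL = j·4.606e+04·0.0633 = 0 + j2915 Ω
  Z2: Z = R = 1190 Ω
  Z3: Z = jωL = j·4.606e+04·0.0267 = 0 + j1230 Ω
Step 3 — With the output port shorted to ground, the output series arm Z2 runs from the junction to ground; the shunt arm Z3 also runs from the junction to ground. They appear in parallel: Z3 || Z2 = 614.5 + j594.7 Ω.
Step 4 — Series with input arm Z1: Z_in = Z1 + (Z3 || Z2) = 614.5 + j3510 Ω = 3563∠80.1° Ω.

Z = 614.5 + j3510 Ω = 3563∠80.1° Ω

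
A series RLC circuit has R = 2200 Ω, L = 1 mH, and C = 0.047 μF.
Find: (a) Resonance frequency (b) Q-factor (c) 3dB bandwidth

Step 1 — Resonance condition Im(Z)=0 gives ω₀ = 1/√(LC).
Step 2 — ω₀ = 1/√(0.001·4.7e-08) = 1.459e+05 rad/s.
Step 3 — f₀ = ω₀/(2π) = 2.322e+04 Hz.
Step 4 — Series Q: Q = ω₀L/R = 1.459e+05·0.001/2200 = 0.0663.
Step 5 — 3dB bandwidth: Δω = ω₀/Q = 2.2e+06 rad/s; BW = Δω/(2π) = 3.501e+05 Hz.

(a) f₀ = 2.322e+04 Hz  (b) Q = 0.0663  (c) BW = 3.501e+05 Hz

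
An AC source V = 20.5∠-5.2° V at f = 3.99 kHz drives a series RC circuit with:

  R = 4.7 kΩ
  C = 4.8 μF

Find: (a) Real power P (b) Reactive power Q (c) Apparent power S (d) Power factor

Step 1 — Angular frequency: ω = 2π·f = 2π·3990 = 2.507e+04 rad/s.
Step 2 — Component impedances:
  R: Z = R = 4700 Ω
  C: Z = 1/(jωC) = -j/(ω·C) = 0 - j8.31 Ω
Step 3 — Series combination: Z_total = R + C = 4700 - j8.31 Ω = 4700∠-0.1° Ω.
Step 4 — Source phasor: V = 20.5∠-5.2° V = 20.42 - j1.858 V.
Step 5 — Current: I = V / Z = 0.004344 - j0.0003876 A = 0.004362∠-5.1° A.
Step 6 — Complex power: S = V·I* = 0.08941 - j0.0001581 VA.
Step 7 — Real power: P = Re(S) = 0.08941 W.
Step 8 — Reactive power: Q = Im(S) = -0.0001581 VAR.
Step 9 — Apparent power: |S| = 0.08941 VA.
Step 10 — Power factor: PF = P/|S| = 1 (leading).

(a) P = 0.08941 W  (b) Q = -0.0001581 VAR  (c) S = 0.08941 VA  (d) PF = 1 (leading)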